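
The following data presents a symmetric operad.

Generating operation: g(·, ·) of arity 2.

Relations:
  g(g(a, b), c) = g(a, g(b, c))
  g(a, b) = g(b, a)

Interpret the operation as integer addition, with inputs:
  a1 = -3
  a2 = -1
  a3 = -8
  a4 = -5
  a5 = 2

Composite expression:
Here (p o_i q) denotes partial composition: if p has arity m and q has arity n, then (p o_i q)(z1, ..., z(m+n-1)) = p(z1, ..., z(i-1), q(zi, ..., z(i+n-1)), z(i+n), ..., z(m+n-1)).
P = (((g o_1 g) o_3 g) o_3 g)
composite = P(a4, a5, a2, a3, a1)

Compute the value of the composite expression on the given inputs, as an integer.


-15

g(a4, a5) = -3
g(a2, a3) = -9
g(g(a2, a3), a1) = -12
g(g(a4, a5), g(g(a2, a3), a1)) = -15


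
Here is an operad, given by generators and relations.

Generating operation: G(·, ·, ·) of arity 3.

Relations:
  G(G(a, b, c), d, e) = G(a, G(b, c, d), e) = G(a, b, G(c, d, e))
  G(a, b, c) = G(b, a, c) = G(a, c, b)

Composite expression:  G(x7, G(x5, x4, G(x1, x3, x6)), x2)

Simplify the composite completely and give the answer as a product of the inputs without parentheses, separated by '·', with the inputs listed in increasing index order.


x1 · x2 · x3 · x4 · x5 · x6 · x7

Key point: G commutes, so take the x-inputs in any fixed order.
G(x1, x3, x6) flattens to x1 · x3 · x6
G(x5, x4, G(x1, x3, x6)) flattens to x5 · x4 · x1 · x3 · x6
G(x7, G(x5, x4, G(x1, x3, x6)), x2) flattens to x7 · x5 · x4 · x1 · x3 · x6 · x2
putting the inputs in ascending order: x1 · x2 · x3 · x4 · x5 · x6 · x7


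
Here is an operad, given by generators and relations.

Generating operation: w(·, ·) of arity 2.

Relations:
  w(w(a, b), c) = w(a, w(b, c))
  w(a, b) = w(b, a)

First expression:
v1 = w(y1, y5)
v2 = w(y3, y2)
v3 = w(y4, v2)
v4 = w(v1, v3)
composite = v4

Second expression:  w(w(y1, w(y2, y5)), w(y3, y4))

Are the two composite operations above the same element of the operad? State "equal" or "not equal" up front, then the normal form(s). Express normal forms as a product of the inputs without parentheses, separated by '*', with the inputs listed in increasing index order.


equal: each reduces to y1 * y2 * y3 * y4 * y5

Reducing the first expression gives y1 * y2 * y3 * y4 * y5
Reducing the second expression gives y1 * y2 * y3 * y4 * y5
The forms coincide; equal.


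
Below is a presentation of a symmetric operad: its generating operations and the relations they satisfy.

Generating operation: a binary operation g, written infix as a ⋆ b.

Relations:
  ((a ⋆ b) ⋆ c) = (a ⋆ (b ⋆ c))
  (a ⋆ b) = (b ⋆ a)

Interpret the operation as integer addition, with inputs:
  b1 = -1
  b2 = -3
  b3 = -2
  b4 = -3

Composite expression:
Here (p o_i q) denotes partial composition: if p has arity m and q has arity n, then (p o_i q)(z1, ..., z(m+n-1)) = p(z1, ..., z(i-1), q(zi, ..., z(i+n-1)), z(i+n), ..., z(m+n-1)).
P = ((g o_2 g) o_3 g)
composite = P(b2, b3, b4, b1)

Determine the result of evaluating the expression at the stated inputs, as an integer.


-9

(b4 ⋆ b1) = -4
(b3 ⋆ (b4 ⋆ b1)) = -6
(b2 ⋆ (b3 ⋆ (b4 ⋆ b1))) = -9


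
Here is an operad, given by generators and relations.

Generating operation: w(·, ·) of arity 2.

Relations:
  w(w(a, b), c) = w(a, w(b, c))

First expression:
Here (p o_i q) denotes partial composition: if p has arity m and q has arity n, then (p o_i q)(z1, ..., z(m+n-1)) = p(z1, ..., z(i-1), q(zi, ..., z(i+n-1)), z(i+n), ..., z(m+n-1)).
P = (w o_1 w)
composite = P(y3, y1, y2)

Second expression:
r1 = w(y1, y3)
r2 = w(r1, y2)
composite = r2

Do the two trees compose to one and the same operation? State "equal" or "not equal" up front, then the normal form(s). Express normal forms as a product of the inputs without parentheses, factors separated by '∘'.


not equal — first y3 ∘ y1 ∘ y2, second y1 ∘ y3 ∘ y2


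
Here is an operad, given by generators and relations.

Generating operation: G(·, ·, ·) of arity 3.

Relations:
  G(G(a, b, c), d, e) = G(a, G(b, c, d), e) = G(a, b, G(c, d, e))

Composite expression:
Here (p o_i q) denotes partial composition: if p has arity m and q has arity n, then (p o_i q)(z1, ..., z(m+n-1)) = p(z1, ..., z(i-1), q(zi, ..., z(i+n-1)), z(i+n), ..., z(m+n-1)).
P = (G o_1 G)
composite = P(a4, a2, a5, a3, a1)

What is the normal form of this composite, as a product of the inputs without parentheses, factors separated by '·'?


a4 · a2 · a5 · a3 · a1

The G-tree's shape is irrelevant; the a-reading-order decides.
G(a4, a2, a5) collapses to a4 · a2 · a5
G(G(a4, a2, a5), a3, a1) collapses to a4 · a2 · a5 · a3 · a1


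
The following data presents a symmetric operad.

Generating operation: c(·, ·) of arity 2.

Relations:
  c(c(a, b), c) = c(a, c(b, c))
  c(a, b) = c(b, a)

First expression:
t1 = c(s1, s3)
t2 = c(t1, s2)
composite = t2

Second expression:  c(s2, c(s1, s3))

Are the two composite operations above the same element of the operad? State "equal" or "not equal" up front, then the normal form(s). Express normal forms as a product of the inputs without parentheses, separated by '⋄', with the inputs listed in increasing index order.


equal — both sides give s1 ⋄ s2 ⋄ s3

In normal form, the first expression is s1 ⋄ s2 ⋄ s3
In normal form, the second expression is s1 ⋄ s2 ⋄ s3
Both agree, so they are equal.


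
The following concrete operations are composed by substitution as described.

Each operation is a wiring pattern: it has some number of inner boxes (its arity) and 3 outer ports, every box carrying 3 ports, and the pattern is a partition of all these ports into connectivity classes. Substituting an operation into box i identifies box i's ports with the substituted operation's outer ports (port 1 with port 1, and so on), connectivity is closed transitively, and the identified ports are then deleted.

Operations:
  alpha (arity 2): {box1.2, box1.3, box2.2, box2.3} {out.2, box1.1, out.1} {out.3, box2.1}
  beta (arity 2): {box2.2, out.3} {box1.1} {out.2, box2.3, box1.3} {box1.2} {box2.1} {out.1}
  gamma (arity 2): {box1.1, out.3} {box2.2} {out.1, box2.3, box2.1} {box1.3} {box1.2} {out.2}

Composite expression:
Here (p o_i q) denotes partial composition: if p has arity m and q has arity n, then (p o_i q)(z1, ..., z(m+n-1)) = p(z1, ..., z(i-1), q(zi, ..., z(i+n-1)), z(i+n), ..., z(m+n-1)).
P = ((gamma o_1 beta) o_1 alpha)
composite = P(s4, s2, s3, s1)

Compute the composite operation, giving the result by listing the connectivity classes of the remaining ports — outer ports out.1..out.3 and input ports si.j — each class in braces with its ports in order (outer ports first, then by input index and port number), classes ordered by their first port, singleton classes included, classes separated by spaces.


{out.1, s1.1, s1.3} {out.2} {out.3} {s1.2} {s2.1, s3.3} {s2.2, s2.3, s4.2, s4.3} {s3.1} {s3.2} {s4.1}

Reachability decides: close wires over gamma-identified ports.
the subtree at alpha composes to {out.1, out.2, s4.1} {out.3, s2.1} {s2.2, s2.3, s4.2, s4.3} on (s4, s2); out.j = own outer ports
the subtree at beta composes to {out.1} {out.2, s2.1, s3.3} {out.3, s3.2} {s2.2, s2.3, s4.2, s4.3} {s3.1} {s4.1} on (s4, s2, s3); out.j = own outer ports
the subtree at gamma composes to {out.1, s1.1, s1.3} {out.2} {out.3} {s1.2} {s2.1, s3.3} {s2.2, s2.3, s4.2, s4.3} {s3.1} {s3.2} {s4.1} on (s4, s2, s3, s1); out.j = own outer ports


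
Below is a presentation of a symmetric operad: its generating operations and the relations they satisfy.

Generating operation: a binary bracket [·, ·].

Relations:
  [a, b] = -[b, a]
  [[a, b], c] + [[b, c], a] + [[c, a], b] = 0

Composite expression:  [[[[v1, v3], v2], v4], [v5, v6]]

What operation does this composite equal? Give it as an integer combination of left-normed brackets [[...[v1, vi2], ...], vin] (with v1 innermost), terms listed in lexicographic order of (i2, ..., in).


[[[[[v1, v3], v2], v4], v5], v6] - [[[[[v1, v3], v2], v4], v6], v5]

Left-normed coefficients sit on the v1-initial expansion words.
Composite bracket: [[[[v1, v3], v2], v4], [v5, v6]]
The bracket unfolds into 32 signed words via [a, b] = ab - ba (2^5 = 32).
Keep just the words that open with v1:
  v1v3v2v4v5v6 (sign +1) contributes +[[[[[v1, v3], v2], v4], v5], v6]
  v1v3v2v4v6v5 (sign -1) contributes -[[[[[v1, v3], v2], v4], v6], v5]


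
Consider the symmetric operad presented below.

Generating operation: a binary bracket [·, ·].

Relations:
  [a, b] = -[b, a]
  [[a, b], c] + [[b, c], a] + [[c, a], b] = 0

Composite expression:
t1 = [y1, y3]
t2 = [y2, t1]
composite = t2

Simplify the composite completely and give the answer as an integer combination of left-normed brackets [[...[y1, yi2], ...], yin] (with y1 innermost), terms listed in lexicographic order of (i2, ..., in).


A multilinear Lie element is pinned by y1-initial words (y1 innermost).
Composite bracket: [y2, [y1, y3]]
Each bracket splits as ab - ba, giving 4 signed words (2^2 = 4).
Only words starting with y1 matter:
  y1y3y2 (sign -1) contributes -[[y1, y3], y2]

-[[y1, y3], y2]


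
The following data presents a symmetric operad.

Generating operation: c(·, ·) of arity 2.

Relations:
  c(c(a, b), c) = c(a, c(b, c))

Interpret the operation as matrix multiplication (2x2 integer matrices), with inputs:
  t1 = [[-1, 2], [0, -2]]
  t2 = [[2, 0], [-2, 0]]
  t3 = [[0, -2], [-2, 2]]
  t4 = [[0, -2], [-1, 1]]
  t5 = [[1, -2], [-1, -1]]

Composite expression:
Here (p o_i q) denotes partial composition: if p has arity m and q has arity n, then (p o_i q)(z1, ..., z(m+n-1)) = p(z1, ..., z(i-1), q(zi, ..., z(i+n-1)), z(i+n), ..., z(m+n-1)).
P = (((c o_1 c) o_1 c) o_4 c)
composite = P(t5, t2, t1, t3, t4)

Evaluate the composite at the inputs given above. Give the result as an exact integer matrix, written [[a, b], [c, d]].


c(t5, t2) = [[6, 0], [0, 0]]
c(c(t5, t2), t1) = [[-6, 12], [0, 0]]
c(t3, t4) = [[2, -2], [-2, 6]]
c(c(c(t5, t2), t1), c(t3, t4)) = [[-36, 84], [0, 0]]

[[-36, 84], [0, 0]]


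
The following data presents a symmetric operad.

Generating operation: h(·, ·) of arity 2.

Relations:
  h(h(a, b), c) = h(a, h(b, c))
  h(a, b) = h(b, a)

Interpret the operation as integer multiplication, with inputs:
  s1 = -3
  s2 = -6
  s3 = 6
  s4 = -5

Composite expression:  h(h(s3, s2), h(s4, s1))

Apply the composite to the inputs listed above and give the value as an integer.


-540


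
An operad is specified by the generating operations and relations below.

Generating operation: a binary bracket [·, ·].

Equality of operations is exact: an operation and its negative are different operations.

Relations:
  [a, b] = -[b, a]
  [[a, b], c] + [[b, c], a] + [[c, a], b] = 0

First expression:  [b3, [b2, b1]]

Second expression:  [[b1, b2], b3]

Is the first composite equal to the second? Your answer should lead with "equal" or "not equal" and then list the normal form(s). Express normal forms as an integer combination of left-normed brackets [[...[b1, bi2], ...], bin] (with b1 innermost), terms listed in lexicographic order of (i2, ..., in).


equal — both sides give [[b1, b2], b3]

The first expression reduces to [[b1, b2], b3]
The second expression reduces to [[b1, b2], b3]
Identical normal forms: equal.


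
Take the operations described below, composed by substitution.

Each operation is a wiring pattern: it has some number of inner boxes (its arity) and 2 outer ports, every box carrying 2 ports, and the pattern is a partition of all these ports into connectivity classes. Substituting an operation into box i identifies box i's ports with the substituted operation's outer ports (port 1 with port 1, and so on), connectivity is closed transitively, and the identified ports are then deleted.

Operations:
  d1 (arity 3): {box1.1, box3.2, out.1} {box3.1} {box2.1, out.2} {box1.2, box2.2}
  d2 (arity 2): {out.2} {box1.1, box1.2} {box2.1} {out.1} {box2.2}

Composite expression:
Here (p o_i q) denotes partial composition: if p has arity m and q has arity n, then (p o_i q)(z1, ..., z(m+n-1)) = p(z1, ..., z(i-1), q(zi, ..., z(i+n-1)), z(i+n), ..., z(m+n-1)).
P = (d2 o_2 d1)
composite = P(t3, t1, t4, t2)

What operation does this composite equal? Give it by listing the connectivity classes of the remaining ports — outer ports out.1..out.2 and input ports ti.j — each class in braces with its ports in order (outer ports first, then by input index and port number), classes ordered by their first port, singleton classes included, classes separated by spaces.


{out.1} {out.2} {t1.1, t2.2} {t1.2, t4.2} {t2.1} {t3.1, t3.2} {t4.1}

Treat the ports identified at d2 as solder joints: merge, then drop.
d1 over (t1, t4, t2) gives {out.1, t1.1, t2.2} {out.2, t4.1} {t1.2, t4.2} {t2.1}, out.j being that stage's outer ports
d2 over (t3, t1, t4, t2) gives {out.1} {out.2} {t1.1, t2.2} {t1.2, t4.2} {t2.1} {t3.1, t3.2} {t4.1}, out.j being that stage's outer ports


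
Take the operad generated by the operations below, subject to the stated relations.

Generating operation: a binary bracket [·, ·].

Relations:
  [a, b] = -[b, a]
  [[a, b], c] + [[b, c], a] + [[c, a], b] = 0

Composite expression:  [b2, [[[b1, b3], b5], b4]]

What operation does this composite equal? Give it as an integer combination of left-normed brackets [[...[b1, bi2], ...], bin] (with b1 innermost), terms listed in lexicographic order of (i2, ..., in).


-[[[[b1, b3], b5], b4], b2]

A multilinear Lie element is pinned by b1-initial words (b1 innermost).
Composite bracket: [b2, [[[b1, b3], b5], b4]]
Each bracket splits as ab - ba, giving 16 signed words (2^4 = 16).
Keep just the words that open with b1:
  word b1b3b5b4b2 has sign -1, contributing -[[[[b1, b3], b5], b4], b2]


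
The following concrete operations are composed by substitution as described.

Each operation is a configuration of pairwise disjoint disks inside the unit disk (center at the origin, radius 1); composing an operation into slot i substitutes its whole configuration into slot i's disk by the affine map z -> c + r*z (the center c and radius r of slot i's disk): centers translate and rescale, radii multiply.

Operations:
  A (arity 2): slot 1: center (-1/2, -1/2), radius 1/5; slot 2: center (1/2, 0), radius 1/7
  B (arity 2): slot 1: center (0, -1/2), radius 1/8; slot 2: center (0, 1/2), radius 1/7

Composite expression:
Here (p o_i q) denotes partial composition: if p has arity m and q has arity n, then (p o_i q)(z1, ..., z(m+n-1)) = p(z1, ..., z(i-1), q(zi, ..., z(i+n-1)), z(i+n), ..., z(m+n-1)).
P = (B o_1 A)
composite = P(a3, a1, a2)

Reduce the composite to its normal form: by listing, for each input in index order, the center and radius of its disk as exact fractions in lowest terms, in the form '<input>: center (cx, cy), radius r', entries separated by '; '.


a1: center (1/16, -1/2), radius 1/56; a2: center (0, 1/2), radius 1/7; a3: center (-1/16, -9/16), radius 1/40


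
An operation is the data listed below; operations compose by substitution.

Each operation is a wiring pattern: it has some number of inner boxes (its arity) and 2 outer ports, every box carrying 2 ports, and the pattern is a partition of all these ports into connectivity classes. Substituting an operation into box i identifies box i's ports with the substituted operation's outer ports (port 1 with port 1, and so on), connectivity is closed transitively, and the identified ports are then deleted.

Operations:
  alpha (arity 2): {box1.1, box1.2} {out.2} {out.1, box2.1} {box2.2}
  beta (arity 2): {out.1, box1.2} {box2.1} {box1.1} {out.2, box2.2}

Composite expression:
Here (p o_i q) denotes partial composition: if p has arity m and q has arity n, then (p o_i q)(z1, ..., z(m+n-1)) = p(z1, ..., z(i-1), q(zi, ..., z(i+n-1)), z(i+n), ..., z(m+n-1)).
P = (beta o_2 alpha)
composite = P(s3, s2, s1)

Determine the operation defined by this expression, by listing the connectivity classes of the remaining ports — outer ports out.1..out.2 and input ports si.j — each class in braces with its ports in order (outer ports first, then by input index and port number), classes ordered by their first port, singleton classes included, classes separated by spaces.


{out.1, s3.2} {out.2} {s1.1} {s1.2} {s2.1, s2.2} {s3.1}

After gluing at beta, chains via deleted ports link the s-ports.
after alpha, the pattern on (s2, s1) reads {out.1, s1.1} {out.2} {s1.2} {s2.1, s2.2} (out.j = its outer ports)
after beta, the pattern on (s3, s2, s1) reads {out.1, s3.2} {out.2} {s1.1} {s1.2} {s2.1, s2.2} {s3.1} (out.j = its outer ports)


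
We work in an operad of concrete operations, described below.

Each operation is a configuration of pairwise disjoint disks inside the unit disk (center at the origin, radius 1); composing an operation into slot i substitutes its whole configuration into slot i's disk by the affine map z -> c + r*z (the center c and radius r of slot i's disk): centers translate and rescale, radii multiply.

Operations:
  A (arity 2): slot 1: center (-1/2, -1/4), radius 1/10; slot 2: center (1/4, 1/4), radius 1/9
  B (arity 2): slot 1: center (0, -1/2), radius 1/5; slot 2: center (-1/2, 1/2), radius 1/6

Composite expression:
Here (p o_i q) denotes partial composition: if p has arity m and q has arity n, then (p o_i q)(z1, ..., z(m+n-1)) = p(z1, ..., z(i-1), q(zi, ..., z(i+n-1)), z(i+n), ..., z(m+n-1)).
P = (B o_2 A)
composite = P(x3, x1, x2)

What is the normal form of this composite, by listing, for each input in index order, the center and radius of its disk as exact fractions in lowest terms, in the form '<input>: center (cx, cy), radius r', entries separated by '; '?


Affine substitution under B: radii multiply and x-centers shift.
input x3: composing its 1 substitution step yields center (0, -1/2), radius 1/5
input x1: composing its 2 substitution steps yields center (-7/12, 11/24), radius 1/60
input x2: composing its 2 substitution steps yields center (-11/24, 13/24), radius 1/54

x1: center (-7/12, 11/24), radius 1/60; x2: center (-11/24, 13/24), radius 1/54; x3: center (0, -1/2), radius 1/5


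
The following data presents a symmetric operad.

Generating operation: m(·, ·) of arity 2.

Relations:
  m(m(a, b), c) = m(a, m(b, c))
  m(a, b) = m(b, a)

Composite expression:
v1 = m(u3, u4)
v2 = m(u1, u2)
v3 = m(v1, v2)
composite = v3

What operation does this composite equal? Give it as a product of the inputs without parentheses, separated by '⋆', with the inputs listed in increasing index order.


u1 ⋆ u2 ⋆ u3 ⋆ u4

With m associative and commutative, the u-input set is all that matters.
m(u3, u4) flattens to u3 ⋆ u4
m(u1, u2) flattens to u1 ⋆ u2
m(m(u3, u4), m(u1, u2)) flattens to u3 ⋆ u4 ⋆ u1 ⋆ u2
the factors in increasing index order: u1 ⋆ u2 ⋆ u3 ⋆ u4


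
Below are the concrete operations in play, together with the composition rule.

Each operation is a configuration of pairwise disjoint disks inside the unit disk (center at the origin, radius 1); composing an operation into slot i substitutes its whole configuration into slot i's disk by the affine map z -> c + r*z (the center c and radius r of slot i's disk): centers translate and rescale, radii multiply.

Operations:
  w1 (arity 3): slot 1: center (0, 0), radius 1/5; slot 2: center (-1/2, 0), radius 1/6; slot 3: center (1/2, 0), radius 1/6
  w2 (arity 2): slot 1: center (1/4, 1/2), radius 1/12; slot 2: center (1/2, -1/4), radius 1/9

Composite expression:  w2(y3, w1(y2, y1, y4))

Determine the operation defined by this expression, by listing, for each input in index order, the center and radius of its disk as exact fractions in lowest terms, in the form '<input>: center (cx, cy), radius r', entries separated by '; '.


y1: center (4/9, -1/4), radius 1/54; y2: center (1/2, -1/4), radius 1/45; y3: center (1/4, 1/2), radius 1/12; y4: center (5/9, -1/4), radius 1/54

Each y-disk chains the slot maps above it in w2; radii multiply.
input y3: composing its 1 substitution step yields center (1/4, 1/2), radius 1/12
input y2: composing its 2 substitution steps yields center (1/2, -1/4), radius 1/45
input y1: composing its 2 substitution steps yields center (4/9, -1/4), radius 1/54
input y4: composing its 2 substitution steps yields center (5/9, -1/4), radius 1/54


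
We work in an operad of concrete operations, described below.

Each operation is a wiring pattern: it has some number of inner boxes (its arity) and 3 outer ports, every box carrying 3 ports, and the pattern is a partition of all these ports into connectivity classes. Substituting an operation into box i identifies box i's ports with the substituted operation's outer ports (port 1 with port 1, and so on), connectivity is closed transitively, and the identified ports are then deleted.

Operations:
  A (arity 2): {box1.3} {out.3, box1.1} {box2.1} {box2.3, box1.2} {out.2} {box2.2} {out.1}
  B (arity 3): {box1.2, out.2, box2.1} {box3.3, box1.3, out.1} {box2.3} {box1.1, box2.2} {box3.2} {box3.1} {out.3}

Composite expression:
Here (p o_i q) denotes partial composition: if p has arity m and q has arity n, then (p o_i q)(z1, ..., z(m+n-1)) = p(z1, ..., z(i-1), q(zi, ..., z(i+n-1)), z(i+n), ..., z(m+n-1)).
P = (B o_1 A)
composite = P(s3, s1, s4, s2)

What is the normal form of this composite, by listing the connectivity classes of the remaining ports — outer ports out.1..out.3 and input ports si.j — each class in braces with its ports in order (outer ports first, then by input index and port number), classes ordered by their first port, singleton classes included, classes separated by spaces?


{out.1, s2.3, s3.1} {out.2, s4.1} {out.3} {s1.1} {s1.2} {s1.3, s3.2} {s2.1} {s2.2} {s3.3} {s4.2} {s4.3}


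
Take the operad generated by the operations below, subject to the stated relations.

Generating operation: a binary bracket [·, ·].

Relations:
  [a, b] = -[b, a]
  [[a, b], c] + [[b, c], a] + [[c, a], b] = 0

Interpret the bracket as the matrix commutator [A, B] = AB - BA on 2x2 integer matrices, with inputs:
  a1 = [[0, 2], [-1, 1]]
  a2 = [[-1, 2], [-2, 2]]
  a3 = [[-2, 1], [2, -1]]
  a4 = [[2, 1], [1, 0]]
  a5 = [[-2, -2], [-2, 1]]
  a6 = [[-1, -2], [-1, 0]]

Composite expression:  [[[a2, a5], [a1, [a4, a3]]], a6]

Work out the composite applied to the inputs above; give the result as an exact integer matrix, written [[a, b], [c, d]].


[[-504, 616], [-56, 504]]


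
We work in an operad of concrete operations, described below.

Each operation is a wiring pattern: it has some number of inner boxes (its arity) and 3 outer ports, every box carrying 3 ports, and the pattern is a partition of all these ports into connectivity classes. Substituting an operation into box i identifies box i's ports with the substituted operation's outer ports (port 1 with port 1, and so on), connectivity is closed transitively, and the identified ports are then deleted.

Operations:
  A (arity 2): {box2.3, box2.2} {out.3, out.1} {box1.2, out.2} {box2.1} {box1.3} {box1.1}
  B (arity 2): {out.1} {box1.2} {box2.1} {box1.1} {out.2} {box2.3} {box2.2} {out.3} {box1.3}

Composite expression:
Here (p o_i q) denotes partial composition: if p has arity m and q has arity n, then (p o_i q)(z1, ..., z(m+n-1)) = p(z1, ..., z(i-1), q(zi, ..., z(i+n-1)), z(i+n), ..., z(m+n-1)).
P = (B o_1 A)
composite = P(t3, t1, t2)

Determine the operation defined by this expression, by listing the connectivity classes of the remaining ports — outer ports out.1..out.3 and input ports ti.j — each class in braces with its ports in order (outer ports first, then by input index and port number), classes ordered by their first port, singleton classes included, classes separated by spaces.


{out.1} {out.2} {out.3} {t1.1} {t1.2, t1.3} {t2.1} {t2.2} {t2.3} {t3.1} {t3.2} {t3.3}

Reachability decides: close wires over B-identified ports.
stage A: inputs (t3, t1), connectivity {out.1, out.3} {out.2, t3.2} {t1.1} {t1.2, t1.3} {t3.1} {t3.3}, out.j its boundary
stage B: inputs (t3, t1, t2), connectivity {out.1} {out.2} {out.3} {t1.1} {t1.2, t1.3} {t2.1} {t2.2} {t2.3} {t3.1} {t3.2} {t3.3}, out.j its boundary


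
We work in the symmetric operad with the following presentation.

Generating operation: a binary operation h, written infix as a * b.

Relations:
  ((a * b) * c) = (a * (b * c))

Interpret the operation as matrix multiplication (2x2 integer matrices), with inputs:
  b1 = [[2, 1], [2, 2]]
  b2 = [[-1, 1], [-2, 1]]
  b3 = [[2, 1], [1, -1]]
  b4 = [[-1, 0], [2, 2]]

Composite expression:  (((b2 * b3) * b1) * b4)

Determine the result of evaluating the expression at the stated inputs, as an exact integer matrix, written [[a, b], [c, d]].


[[-4, -10], [-6, -18]]

(b2 * b3) = [[-1, -2], [-3, -3]]
((b2 * b3) * b1) = [[-6, -5], [-12, -9]]
(((b2 * b3) * b1) * b4) = [[-4, -10], [-6, -18]]


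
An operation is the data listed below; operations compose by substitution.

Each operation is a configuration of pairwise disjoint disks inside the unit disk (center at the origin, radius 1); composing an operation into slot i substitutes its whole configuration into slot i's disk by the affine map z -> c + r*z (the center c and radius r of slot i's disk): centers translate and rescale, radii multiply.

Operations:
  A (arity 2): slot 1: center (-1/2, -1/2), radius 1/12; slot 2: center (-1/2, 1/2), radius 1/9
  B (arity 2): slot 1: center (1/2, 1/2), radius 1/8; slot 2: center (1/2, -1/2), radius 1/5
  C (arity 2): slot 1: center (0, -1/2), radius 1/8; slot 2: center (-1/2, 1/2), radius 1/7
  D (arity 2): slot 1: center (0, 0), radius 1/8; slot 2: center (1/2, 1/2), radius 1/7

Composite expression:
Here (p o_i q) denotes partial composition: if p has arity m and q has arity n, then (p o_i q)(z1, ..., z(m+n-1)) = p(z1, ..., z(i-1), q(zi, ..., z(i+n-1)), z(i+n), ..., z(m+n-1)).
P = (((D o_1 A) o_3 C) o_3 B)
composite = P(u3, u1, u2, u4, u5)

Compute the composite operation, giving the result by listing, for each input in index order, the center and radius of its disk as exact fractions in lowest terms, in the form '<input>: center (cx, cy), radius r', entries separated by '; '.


u1: center (-1/16, 1/16), radius 1/72; u2: center (57/112, 7/16), radius 1/448; u3: center (-1/16, -1/16), radius 1/96; u4: center (57/112, 47/112), radius 1/280; u5: center (3/7, 4/7), radius 1/49

Affine substitution under D: radii multiply and u-centers shift.
for u3, the 2-step affine chain lands on center (-1/16, -1/16), radius 1/96
for u1, the 2-step affine chain lands on center (-1/16, 1/16), radius 1/72
for u2, the 3-step affine chain lands on center (57/112, 7/16), radius 1/448
for u4, the 3-step affine chain lands on center (57/112, 47/112), radius 1/280
for u5, the 2-step affine chain lands on center (3/7, 4/7), radius 1/49


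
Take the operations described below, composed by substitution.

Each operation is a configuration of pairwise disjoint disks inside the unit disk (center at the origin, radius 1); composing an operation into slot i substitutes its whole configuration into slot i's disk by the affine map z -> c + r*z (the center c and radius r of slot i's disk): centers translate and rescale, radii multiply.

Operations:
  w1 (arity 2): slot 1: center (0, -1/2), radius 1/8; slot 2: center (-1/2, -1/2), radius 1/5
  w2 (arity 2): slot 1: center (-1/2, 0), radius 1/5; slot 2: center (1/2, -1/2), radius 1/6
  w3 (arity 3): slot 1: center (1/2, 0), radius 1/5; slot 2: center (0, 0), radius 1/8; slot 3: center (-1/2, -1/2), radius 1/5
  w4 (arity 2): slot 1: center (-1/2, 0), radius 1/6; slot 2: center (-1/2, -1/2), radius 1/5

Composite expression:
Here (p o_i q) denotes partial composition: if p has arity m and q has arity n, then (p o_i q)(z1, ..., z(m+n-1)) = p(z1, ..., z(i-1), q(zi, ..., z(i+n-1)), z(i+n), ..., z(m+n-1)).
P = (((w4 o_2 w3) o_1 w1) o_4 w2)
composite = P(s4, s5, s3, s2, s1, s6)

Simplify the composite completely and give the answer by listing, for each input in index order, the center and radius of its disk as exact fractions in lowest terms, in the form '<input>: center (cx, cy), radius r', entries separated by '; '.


s1: center (-39/80, -41/80), radius 1/240; s2: center (-41/80, -1/2), radius 1/200; s3: center (-2/5, -1/2), radius 1/25; s4: center (-1/2, -1/12), radius 1/48; s5: center (-7/12, -1/12), radius 1/30; s6: center (-3/5, -3/5), radius 1/25

Affine substitution under w4: radii multiply and s-centers shift.
for s4, the 2-step affine chain lands on center (-1/2, -1/12), radius 1/48
for s5, the 2-step affine chain lands on center (-7/12, -1/12), radius 1/30
for s3, the 2-step affine chain lands on center (-2/5, -1/2), radius 1/25
for s2, the 3-step affine chain lands on center (-41/80, -1/2), radius 1/200
for s1, the 3-step affine chain lands on center (-39/80, -41/80), radius 1/240
for s6, the 2-step affine chain lands on center (-3/5, -3/5), radius 1/25


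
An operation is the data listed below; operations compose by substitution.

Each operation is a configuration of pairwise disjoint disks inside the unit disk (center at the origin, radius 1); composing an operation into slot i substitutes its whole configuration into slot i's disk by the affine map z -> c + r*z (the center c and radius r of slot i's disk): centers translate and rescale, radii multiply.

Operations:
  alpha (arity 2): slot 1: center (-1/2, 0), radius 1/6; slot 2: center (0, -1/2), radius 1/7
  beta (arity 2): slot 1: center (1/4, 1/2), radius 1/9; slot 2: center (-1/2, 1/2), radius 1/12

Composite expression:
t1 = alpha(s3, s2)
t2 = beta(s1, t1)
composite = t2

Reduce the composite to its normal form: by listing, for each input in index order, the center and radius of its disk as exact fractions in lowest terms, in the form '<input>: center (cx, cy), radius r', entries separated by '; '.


s1: center (1/4, 1/2), radius 1/9; s2: center (-1/2, 11/24), radius 1/84; s3: center (-13/24, 1/2), radius 1/72

Below beta, radii multiply path by path; the s-disk centers shift.
input s1: applying the 1 nested substitution gives center (1/4, 1/2), radius 1/9
input s3: applying the 2 nested substitutions gives center (-13/24, 1/2), radius 1/72
input s2: applying the 2 nested substitutions gives center (-1/2, 11/24), radius 1/84


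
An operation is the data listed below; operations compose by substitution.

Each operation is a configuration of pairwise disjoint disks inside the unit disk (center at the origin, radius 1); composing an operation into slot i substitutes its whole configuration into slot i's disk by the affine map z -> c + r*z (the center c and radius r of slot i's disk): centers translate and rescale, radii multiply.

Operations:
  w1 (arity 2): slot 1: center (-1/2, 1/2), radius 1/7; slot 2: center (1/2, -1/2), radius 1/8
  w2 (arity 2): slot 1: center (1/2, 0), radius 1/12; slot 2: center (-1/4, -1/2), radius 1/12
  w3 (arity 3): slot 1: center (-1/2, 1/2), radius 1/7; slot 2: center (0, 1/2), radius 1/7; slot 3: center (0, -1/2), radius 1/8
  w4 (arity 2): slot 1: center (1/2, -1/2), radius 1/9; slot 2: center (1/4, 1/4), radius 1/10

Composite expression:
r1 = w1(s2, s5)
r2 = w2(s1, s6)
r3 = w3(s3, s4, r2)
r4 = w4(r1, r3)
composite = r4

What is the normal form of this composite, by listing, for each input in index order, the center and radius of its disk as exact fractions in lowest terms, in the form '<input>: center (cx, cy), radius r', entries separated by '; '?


Below w4, radii multiply path by path; the s-disk centers shift.
s2: after 2 affine steps, its disk has center (4/9, -4/9), radius 1/63
s5: after 2 affine steps, its disk has center (5/9, -5/9), radius 1/72
s3: after 2 affine steps, its disk has center (1/5, 3/10), radius 1/70
s4: after 2 affine steps, its disk has center (1/4, 3/10), radius 1/70
s1: after 3 affine steps, its disk has center (41/160, 1/5), radius 1/960
s6: after 3 affine steps, its disk has center (79/320, 31/160), radius 1/960

s1: center (41/160, 1/5), radius 1/960; s2: center (4/9, -4/9), radius 1/63; s3: center (1/5, 3/10), radius 1/70; s4: center (1/4, 3/10), radius 1/70; s5: center (5/9, -5/9), radius 1/72; s6: center (79/320, 31/160), radius 1/960


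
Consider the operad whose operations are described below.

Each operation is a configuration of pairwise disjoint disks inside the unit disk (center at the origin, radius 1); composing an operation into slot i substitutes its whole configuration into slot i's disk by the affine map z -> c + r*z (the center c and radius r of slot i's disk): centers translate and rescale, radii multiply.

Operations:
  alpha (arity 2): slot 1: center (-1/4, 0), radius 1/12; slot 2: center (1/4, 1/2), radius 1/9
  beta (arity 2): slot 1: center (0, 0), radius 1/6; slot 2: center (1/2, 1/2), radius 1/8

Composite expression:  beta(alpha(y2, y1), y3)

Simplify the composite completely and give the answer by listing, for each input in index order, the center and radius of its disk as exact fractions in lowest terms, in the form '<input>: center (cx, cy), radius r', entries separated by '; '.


y1: center (1/24, 1/12), radius 1/54; y2: center (-1/24, 0), radius 1/72; y3: center (1/2, 1/2), radius 1/8

Follow each y-input down from beta: c' goes to c + r*c', radius to r*r'.
input y2: composing its 2 substitution steps yields center (-1/24, 0), radius 1/72
input y1: composing its 2 substitution steps yields center (1/24, 1/12), radius 1/54
input y3: composing its 1 substitution step yields center (1/2, 1/2), radius 1/8


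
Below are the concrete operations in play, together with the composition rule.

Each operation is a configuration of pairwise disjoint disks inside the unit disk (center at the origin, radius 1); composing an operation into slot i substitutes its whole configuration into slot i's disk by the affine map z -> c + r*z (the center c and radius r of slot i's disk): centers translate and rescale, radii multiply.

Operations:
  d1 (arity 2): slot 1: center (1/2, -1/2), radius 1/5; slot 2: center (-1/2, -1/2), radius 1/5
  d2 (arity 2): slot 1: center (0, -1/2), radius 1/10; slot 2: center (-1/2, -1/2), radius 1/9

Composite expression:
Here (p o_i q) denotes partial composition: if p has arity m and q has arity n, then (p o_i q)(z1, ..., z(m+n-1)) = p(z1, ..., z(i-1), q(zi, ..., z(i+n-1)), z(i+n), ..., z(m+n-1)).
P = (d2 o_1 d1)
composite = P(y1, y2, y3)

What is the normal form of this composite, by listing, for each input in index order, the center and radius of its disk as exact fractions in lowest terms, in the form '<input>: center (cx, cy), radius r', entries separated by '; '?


y1: center (1/20, -11/20), radius 1/50; y2: center (-1/20, -11/20), radius 1/50; y3: center (-1/2, -1/2), radius 1/9

Nesting under d2 composes maps z -> c + r*z down each y-path.
for y1, the 2-step affine chain lands on center (1/20, -11/20), radius 1/50
for y2, the 2-step affine chain lands on center (-1/20, -11/20), radius 1/50
for y3, the 1-step affine chain lands on center (-1/2, -1/2), radius 1/9


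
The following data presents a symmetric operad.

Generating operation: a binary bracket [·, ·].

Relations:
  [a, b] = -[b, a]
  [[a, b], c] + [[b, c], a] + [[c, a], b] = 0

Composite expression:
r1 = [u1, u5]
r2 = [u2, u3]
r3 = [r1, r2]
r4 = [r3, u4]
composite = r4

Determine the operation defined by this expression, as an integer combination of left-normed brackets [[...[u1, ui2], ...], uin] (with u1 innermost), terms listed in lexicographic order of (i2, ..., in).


[[[[u1, u5], u2], u3], u4] - [[[[u1, u5], u3], u2], u4]

In the tensor algebra, words opening u1 carry the u1-anchored form.
Composite bracket: [[[u1, u5], [u2, u3]], u4]
Under [a, b] = ab - ba we get 16 signed associative words (2^4 = 16).
The u1-initial words carry the normal form:
  the word u1u5u2u3u4 carries sign +1 and contributes +[[[[u1, u5], u2], u3], u4]
  the word u1u5u3u2u4 carries sign -1 and contributes -[[[[u1, u5], u3], u2], u4]


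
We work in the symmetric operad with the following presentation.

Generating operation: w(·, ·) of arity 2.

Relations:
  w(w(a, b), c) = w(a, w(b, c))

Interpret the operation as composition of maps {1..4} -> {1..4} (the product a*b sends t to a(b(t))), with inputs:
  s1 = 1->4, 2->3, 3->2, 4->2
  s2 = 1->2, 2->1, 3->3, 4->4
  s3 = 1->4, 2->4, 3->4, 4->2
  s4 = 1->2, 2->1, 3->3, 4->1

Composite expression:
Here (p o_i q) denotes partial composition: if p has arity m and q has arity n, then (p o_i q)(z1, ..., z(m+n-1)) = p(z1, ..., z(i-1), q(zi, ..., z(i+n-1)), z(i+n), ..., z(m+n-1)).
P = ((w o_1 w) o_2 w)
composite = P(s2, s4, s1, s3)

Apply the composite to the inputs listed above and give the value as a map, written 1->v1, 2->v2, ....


1->2, 2->2, 3->2, 4->3

w(s4, s1) = 1->1, 2->3, 3->1, 4->1
w(s2, w(s4, s1)) = 1->2, 2->3, 3->2, 4->2
w(w(s2, w(s4, s1)), s3) = 1->2, 2->2, 3->2, 4->3


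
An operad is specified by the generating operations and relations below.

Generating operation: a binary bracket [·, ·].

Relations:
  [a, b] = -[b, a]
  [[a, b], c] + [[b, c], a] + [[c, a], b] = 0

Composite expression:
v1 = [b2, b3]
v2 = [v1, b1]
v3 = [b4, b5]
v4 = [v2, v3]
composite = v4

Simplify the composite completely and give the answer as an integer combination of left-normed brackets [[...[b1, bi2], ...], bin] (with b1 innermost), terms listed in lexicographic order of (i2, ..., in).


-[[[[b1, b2], b3], b4], b5] + [[[[b1, b2], b3], b5], b4] + [[[[b1, b3], b2], b4], b5] - [[[[b1, b3], b2], b5], b4]

Skip Jacobi rewriting: expand, keep b1-initial words, read off terms.
Composite bracket: [[[b2, b3], b1], [b4, b5]]
Expanding via [a, b] = ab - ba: 16 signed words (2^4 = 16).
Keep just the words that open with b1:
  sign of b1b2b3b4b5 is -1, so it contributes -[[[[b1, b2], b3], b4], b5]
  sign of b1b2b3b5b4 is +1, so it contributes +[[[[b1, b2], b3], b5], b4]
  sign of b1b3b2b4b5 is +1, so it contributes +[[[[b1, b3], b2], b4], b5]
  sign of b1b3b2b5b4 is -1, so it contributes -[[[[b1, b3], b2], b5], b4]


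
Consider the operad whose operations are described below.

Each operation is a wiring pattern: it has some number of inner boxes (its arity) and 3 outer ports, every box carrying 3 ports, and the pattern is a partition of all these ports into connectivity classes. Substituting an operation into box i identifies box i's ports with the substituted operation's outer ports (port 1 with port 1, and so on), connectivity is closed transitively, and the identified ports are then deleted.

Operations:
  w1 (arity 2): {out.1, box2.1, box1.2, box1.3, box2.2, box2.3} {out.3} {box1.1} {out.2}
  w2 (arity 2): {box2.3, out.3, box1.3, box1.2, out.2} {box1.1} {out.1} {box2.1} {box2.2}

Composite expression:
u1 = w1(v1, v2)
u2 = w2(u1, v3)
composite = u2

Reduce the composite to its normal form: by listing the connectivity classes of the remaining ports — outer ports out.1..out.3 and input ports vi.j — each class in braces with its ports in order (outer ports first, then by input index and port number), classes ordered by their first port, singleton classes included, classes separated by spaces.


Two ports join when wires chain via w2-identified ports.
w1 over (v1, v2) gives {out.1, v1.2, v1.3, v2.1, v2.2, v2.3} {out.2} {out.3} {v1.1}, out.j being that stage's outer ports
w2 over (v1, v2, v3) gives {out.1} {out.2, out.3, v3.3} {v1.1} {v1.2, v1.3, v2.1, v2.2, v2.3} {v3.1} {v3.2}, out.j being that stage's outer ports

{out.1} {out.2, out.3, v3.3} {v1.1} {v1.2, v1.3, v2.1, v2.2, v2.3} {v3.1} {v3.2}


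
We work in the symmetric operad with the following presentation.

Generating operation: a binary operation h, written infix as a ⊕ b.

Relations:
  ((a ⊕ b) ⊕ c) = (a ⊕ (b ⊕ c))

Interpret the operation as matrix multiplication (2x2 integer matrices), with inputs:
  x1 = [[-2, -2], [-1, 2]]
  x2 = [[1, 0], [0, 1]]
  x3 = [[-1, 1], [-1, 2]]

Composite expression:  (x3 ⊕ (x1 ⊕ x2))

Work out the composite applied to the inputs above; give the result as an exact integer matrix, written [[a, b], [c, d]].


(x1 ⊕ x2) = [[-2, -2], [-1, 2]]
(x3 ⊕ (x1 ⊕ x2)) = [[1, 4], [0, 6]]

[[1, 4], [0, 6]]


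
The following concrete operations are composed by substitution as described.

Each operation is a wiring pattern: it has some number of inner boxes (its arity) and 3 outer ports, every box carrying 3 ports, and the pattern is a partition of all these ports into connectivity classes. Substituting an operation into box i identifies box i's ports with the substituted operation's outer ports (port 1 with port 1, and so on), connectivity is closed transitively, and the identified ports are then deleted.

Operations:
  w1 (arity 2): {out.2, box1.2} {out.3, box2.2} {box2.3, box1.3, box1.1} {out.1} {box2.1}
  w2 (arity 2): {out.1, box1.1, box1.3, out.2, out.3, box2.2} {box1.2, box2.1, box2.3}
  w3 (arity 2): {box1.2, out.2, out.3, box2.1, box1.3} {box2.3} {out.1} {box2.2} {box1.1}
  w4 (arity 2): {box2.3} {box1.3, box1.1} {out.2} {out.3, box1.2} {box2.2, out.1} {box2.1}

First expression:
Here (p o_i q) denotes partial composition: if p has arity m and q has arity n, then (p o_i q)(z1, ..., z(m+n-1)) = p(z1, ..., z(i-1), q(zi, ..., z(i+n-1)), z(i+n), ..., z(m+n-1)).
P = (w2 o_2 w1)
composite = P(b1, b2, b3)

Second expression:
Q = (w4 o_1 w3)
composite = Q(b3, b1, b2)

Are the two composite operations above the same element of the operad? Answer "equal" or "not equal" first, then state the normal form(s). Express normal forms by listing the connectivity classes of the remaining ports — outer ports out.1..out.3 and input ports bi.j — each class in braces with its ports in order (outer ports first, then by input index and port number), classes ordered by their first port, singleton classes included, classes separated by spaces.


not equal — first {out.1, out.2, out.3, b1.1, b1.3, b2.2} {b1.2, b3.2} {b2.1, b2.3, b3.3} {b3.1}, second {out.1, b2.2} {out.2} {out.3, b1.1, b3.2, b3.3} {b1.2} {b1.3} {b2.1} {b2.3} {b3.1}

Normal form of the first expression: {out.1, out.2, out.3, b1.1, b1.3, b2.2} {b1.2, b3.2} {b2.1, b2.3, b3.3} {b3.1}
Normal form of the second expression: {out.1, b2.2} {out.2} {out.3, b1.1, b3.2, b3.3} {b1.2} {b1.3} {b2.1} {b2.3} {b3.1}
No match — not equal.
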